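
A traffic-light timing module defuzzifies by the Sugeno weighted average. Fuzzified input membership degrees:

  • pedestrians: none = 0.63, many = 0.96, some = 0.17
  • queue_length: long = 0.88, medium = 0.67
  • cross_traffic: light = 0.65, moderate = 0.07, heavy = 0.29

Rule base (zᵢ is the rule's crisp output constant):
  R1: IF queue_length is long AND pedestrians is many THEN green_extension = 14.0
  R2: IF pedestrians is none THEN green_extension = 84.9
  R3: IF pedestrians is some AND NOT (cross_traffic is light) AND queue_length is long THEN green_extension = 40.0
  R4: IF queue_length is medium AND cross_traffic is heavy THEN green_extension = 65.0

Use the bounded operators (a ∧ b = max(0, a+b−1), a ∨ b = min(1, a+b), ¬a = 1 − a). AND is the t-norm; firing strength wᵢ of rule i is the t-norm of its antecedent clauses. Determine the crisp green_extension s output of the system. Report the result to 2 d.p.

44.39

R1 (z=14.0): long=0.88, many=0.96; AND[max(0, a+b−1)] → w = 0.84
R2 (z=84.9): none=0.63 → w = 0.63
R3 (z=40.0): some=0.17, ¬light=1−0.65=0.35, long=0.88; AND[max(0, a+b−1)] → w = 0.00
R4 (z=65.0): medium=0.67, heavy=0.29; AND[max(0, a+b−1)] → w = 0.00
Weighted average = (0.84·14.0 + 0.63·84.9 + 0.00·40.0 + 0.00·65.0) / (0.84 + 0.63 + 0.00 + 0.00)
  = 65.2470 / 1.4700 = 44.39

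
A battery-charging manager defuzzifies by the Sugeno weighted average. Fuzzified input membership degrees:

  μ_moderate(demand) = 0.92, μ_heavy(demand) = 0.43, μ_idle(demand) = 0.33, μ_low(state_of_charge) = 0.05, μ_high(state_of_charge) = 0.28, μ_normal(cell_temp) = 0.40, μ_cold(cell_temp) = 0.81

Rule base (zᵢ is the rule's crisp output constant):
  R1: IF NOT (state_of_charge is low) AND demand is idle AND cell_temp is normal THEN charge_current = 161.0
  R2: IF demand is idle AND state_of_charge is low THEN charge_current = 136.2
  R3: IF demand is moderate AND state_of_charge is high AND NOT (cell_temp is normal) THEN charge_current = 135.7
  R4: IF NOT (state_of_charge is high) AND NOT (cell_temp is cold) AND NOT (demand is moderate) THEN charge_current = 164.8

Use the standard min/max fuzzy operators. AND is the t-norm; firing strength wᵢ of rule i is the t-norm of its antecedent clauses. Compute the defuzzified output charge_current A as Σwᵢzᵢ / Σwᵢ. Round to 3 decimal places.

R1 (z=161.0): ¬low=1−0.05=0.95, idle=0.33, normal=0.40; AND[min(a, b)] → w = 0.33
R2 (z=136.2): idle=0.33, low=0.05; AND[min(a, b)] → w = 0.05
R3 (z=135.7): moderate=0.92, high=0.28, ¬normal=1−0.40=0.60; AND[min(a, b)] → w = 0.28
R4 (z=164.8): ¬high=1−0.28=0.72, ¬cold=1−0.81=0.19, ¬moderate=1−0.92=0.08; AND[min(a, b)] → w = 0.08
Weighted average = (0.33·161.0 + 0.05·136.2 + 0.28·135.7 + 0.08·164.8) / (0.33 + 0.05 + 0.28 + 0.08)
  = 111.1200 / 0.7400 = 150.162

150.162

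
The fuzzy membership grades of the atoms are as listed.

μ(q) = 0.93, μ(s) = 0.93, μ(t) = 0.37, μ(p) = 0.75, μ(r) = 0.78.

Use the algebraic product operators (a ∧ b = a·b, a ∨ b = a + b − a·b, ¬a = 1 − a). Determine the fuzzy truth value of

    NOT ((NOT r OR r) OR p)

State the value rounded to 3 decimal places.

NOT r = 1 − 0.7800 = 0.2200
NOT r OR r = a + b − a·b on (0.2200, 0.7800) = 0.8284
(NOT r OR r) OR p = a + b − a·b on (0.8284, 0.7500) = 0.9571
NOT ((NOT r OR r) OR p) = 1 − 0.9571 = 0.0429

0.043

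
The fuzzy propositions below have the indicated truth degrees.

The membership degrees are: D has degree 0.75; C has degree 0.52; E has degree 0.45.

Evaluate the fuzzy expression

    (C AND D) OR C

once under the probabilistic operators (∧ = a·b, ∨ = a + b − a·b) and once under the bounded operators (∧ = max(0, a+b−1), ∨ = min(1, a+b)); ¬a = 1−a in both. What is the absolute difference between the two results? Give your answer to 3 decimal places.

Under probabilistic:
  C AND D = a·b on (0.5200, 0.7500) = 0.3900
  (C AND D) OR C = a + b − a·b on (0.3900, 0.5200) = 0.7072
  → value = 0.7072
Under bounded:
  C AND D = max(0, a+b−1) on (0.52, 0.75) = 0.27
  (C AND D) OR C = min(1, a+b) on (0.27, 0.52) = 0.79
  → value = 0.7900
|0.7072 − 0.7900| = 0.083

0.083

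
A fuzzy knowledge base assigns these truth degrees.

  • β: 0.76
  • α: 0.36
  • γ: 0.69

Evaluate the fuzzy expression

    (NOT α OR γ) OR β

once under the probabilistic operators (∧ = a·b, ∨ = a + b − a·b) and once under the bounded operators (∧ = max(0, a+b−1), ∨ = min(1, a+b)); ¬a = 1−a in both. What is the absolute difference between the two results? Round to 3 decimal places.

Under probabilistic:
  NOT α = 1 − 0.3600 = 0.6400
  NOT α OR γ = a + b − a·b on (0.6400, 0.6900) = 0.8884
  (NOT α OR γ) OR β = a + b − a·b on (0.8884, 0.7600) = 0.9732
  → value = 0.9732
Under bounded:
  NOT α = 1 − 0.36 = 0.64
  NOT α OR γ = min(1, a+b) on (0.64, 0.69) = 1.00
  (NOT α OR γ) OR β = min(1, a+b) on (1.00, 0.76) = 1.00
  → value = 1.0000
|0.9732 − 1.0000| = 0.027

0.027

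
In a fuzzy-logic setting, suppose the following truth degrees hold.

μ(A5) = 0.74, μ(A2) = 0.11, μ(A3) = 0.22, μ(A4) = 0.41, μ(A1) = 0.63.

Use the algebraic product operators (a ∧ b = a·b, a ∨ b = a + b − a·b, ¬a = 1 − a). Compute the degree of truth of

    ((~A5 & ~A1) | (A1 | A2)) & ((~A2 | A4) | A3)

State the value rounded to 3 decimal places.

~A5 = 1 − 0.7400 = 0.2600
~A1 = 1 − 0.6300 = 0.3700
~A5 & ~A1 = a·b on (0.2600, 0.3700) = 0.0962
A1 | A2 = a + b − a·b on (0.6300, 0.1100) = 0.6707
(~A5 & ~A1) | (A1 | A2) = a + b − a·b on (0.0962, 0.6707) = 0.7024
~A2 = 1 − 0.1100 = 0.8900
~A2 | A4 = a + b − a·b on (0.8900, 0.4100) = 0.9351
(~A2 | A4) | A3 = a + b − a·b on (0.9351, 0.2200) = 0.9494
((~A5 & ~A1) | (A1 | A2)) & ((~A2 | A4) | A3) = a·b on (0.7024, 0.9494) = 0.6668

0.667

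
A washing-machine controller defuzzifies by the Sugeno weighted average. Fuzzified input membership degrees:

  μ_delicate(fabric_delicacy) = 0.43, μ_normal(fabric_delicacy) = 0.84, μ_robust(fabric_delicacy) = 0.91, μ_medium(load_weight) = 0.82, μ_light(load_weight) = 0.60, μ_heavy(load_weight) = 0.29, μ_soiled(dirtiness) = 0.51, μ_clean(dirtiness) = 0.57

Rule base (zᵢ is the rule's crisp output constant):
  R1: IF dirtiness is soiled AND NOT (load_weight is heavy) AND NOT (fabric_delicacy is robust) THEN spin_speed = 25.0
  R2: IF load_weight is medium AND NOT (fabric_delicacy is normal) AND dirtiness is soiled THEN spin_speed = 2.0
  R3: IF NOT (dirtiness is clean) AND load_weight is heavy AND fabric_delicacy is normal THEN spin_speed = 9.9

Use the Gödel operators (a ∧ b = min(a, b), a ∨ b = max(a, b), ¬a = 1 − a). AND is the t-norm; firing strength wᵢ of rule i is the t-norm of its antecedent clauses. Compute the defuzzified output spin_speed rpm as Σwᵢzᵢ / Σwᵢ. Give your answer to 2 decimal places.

R1 (z=25.0): soiled=0.51, ¬heavy=1−0.29=0.71, ¬robust=1−0.91=0.09; AND[min(a, b)] → w = 0.09
R2 (z=2.0): medium=0.82, ¬normal=1−0.84=0.16, soiled=0.51; AND[min(a, b)] → w = 0.16
R3 (z=9.9): ¬clean=1−0.57=0.43, heavy=0.29, normal=0.84; AND[min(a, b)] → w = 0.29
Weighted average = (0.09·25.0 + 0.16·2.0 + 0.29·9.9) / (0.09 + 0.16 + 0.29)
  = 5.4410 / 0.5400 = 10.08

10.08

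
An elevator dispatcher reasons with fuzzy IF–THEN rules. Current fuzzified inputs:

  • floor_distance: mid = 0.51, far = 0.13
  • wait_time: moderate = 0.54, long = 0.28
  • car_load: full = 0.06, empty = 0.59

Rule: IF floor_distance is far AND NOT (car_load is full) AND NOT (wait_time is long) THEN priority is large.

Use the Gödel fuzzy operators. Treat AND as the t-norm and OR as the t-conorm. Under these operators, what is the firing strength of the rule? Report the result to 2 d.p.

firing strength: far=0.13, ¬full=1−0.06=0.94, ¬long=1−0.28=0.72; AND[min(a, b)] → w = 0.13

0.13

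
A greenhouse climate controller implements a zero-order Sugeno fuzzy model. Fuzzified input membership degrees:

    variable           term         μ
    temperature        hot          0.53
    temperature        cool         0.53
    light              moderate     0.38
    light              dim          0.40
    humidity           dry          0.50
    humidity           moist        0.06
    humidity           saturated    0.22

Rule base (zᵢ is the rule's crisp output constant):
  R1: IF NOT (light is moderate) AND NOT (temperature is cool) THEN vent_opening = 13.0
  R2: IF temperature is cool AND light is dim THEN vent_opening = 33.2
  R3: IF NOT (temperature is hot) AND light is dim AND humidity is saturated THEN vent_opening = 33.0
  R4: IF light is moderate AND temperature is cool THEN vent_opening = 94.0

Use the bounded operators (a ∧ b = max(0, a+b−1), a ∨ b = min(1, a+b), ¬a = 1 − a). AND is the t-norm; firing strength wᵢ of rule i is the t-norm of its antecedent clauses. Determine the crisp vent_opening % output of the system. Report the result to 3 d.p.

R1 (z=13.0): ¬moderate=1−0.38=0.62, ¬cool=1−0.53=0.47; AND[max(0, a+b−1)] → w = 0.09
R2 (z=33.2): cool=0.53, dim=0.40; AND[max(0, a+b−1)] → w = 0.00
R3 (z=33.0): ¬hot=1−0.53=0.47, dim=0.40, saturated=0.22; AND[max(0, a+b−1)] → w = 0.00
R4 (z=94.0): moderate=0.38, cool=0.53; AND[max(0, a+b−1)] → w = 0.00
Weighted average = (0.09·13.0 + 0.00·33.2 + 0.00·33.0 + 0.00·94.0) / (0.09 + 0.00 + 0.00 + 0.00)
  = 1.1700 / 0.0900 = 13.000

13.000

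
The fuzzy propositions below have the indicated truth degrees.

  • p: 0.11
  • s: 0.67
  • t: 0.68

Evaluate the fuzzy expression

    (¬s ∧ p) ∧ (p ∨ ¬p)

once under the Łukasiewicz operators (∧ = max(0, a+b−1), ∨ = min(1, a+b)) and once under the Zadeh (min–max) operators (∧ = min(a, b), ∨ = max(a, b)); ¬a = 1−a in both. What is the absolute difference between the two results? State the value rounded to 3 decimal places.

0.110

Under Łukasiewicz:
  ¬s = 1 − 0.67 = 0.33
  ¬s ∧ p = max(0, a+b−1) on (0.33, 0.11) = 0.00
  ¬p = 1 − 0.11 = 0.89
  p ∨ ¬p = min(1, a+b) on (0.11, 0.89) = 1.00
  (¬s ∧ p) ∧ (p ∨ ¬p) = max(0, a+b−1) on (0.00, 1.00) = 0.00
  → value = 0.0000
Under Zadeh (min–max):
  ¬s = 1 − 0.67 = 0.33
  ¬s ∧ p = min(a, b) on (0.33, 0.11) = 0.11
  ¬p = 1 − 0.11 = 0.89
  p ∨ ¬p = max(a, b) on (0.11, 0.89) = 0.89
  (¬s ∧ p) ∧ (p ∨ ¬p) = min(a, b) on (0.11, 0.89) = 0.11
  → value = 0.1100
|0.0000 − 0.1100| = 0.110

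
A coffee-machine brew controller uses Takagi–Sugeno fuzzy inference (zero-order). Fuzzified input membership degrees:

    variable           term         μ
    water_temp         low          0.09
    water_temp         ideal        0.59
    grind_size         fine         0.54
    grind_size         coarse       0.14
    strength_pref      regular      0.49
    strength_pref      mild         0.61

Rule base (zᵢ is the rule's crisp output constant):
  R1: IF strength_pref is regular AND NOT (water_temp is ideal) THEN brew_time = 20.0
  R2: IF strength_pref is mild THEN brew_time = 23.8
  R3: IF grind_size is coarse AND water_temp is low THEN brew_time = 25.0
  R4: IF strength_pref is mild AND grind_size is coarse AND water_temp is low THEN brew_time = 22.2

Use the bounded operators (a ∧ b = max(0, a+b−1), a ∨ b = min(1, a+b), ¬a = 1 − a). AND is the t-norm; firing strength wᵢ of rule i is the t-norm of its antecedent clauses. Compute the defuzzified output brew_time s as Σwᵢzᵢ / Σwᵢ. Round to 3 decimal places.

R1 (z=20.0): regular=0.49, ¬ideal=1−0.59=0.41; AND[max(0, a+b−1)] → w = 0.00
R2 (z=23.8): mild=0.61 → w = 0.61
R3 (z=25.0): coarse=0.14, low=0.09; AND[max(0, a+b−1)] → w = 0.00
R4 (z=22.2): mild=0.61, coarse=0.14, low=0.09; AND[max(0, a+b−1)] → w = 0.00
Weighted average = (0.00·20.0 + 0.61·23.8 + 0.00·25.0 + 0.00·22.2) / (0.00 + 0.61 + 0.00 + 0.00)
  = 14.5180 / 0.6100 = 23.800

23.800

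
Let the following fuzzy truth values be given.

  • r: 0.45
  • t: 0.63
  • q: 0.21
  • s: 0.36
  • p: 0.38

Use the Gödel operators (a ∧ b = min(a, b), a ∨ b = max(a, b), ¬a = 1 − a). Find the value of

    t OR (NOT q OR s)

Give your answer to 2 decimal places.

0.79

NOT q = 1 − 0.21 = 0.79
NOT q OR s = max(a, b) on (0.79, 0.36) = 0.79
t OR (NOT q OR s) = max(a, b) on (0.63, 0.79) = 0.79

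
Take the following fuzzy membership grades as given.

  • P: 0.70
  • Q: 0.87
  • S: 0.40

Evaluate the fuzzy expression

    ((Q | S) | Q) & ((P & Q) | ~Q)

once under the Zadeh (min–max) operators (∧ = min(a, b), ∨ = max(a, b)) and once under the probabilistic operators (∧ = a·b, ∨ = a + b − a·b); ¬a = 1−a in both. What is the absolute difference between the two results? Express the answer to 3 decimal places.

Under Zadeh (min–max):
  Q | S = max(a, b) on (0.87, 0.40) = 0.87
  (Q | S) | Q = max(a, b) on (0.87, 0.87) = 0.87
  P & Q = min(a, b) on (0.70, 0.87) = 0.70
  ~Q = 1 − 0.87 = 0.13
  (P & Q) | ~Q = max(a, b) on (0.70, 0.13) = 0.70
  ((Q | S) | Q) & ((P & Q) | ~Q) = min(a, b) on (0.87, 0.70) = 0.70
  → value = 0.7000
Under probabilistic:
  Q | S = a + b − a·b on (0.8700, 0.4000) = 0.9220
  (Q | S) | Q = a + b − a·b on (0.9220, 0.8700) = 0.9899
  P & Q = a·b on (0.7000, 0.8700) = 0.6090
  ~Q = 1 − 0.8700 = 0.1300
  (P & Q) | ~Q = a + b − a·b on (0.6090, 0.1300) = 0.6598
  ((Q | S) | Q) & ((P & Q) | ~Q) = a·b on (0.9899, 0.6598) = 0.6531
  → value = 0.6531
|0.7000 − 0.6531| = 0.047

0.047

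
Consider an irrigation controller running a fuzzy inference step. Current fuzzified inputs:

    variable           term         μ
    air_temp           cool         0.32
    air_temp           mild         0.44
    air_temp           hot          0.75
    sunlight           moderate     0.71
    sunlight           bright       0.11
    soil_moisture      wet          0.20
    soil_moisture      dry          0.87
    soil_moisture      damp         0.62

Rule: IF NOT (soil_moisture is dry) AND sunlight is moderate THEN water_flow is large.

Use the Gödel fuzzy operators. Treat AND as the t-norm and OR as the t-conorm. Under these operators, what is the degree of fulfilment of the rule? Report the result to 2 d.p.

firing strength: ¬dry=1−0.87=0.13, moderate=0.71; AND[min(a, b)] → w = 0.13

0.13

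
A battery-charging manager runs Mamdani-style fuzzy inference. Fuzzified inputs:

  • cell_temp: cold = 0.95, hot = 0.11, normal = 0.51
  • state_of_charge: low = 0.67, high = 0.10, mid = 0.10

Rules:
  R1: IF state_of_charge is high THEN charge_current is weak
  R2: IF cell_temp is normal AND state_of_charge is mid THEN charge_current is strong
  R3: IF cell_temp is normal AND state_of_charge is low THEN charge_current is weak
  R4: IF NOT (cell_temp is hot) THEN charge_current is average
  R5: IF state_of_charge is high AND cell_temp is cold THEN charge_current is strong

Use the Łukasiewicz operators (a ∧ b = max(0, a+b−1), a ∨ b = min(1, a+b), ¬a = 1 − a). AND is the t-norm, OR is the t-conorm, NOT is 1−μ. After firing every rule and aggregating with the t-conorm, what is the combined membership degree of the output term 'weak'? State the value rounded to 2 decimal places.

R1: high=0.10 → w = 0.10
R2: normal=0.51, mid=0.10; AND[max(0, a+b−1)] → w = 0.00
R3: normal=0.51, low=0.67; AND[max(0, a+b−1)] → w = 0.18
R4: ¬hot=1−0.11=0.89 → w = 0.89
R5: high=0.10, cold=0.95; AND[max(0, a+b−1)] → w = 0.05
Rules with consequent 'weak': {R1, R3} → strengths 0.10, 0.18
Aggregate via t-conorm [min(1, a+b)]: 0.28

0.28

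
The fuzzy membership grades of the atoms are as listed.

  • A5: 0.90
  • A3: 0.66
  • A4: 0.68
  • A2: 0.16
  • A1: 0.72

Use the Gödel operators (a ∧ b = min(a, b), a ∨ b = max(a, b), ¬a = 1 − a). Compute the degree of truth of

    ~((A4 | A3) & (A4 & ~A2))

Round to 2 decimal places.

A4 | A3 = max(a, b) on (0.68, 0.66) = 0.68
~A2 = 1 − 0.16 = 0.84
A4 & ~A2 = min(a, b) on (0.68, 0.84) = 0.68
(A4 | A3) & (A4 & ~A2) = min(a, b) on (0.68, 0.68) = 0.68
~((A4 | A3) & (A4 & ~A2)) = 1 − 0.68 = 0.32

0.32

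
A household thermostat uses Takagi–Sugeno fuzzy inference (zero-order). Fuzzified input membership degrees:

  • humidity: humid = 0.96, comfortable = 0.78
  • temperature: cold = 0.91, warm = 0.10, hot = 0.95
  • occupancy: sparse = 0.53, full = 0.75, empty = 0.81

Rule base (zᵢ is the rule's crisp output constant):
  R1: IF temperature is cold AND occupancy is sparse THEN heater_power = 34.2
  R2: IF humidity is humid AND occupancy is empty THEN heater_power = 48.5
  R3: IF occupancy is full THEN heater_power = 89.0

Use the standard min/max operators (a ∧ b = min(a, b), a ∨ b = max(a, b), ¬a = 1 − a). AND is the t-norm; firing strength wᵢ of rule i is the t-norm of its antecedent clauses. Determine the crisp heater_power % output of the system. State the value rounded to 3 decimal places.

R1 (z=34.2): cold=0.91, sparse=0.53; AND[min(a, b)] → w = 0.53
R2 (z=48.5): humid=0.96, empty=0.81; AND[min(a, b)] → w = 0.81
R3 (z=89.0): full=0.75 → w = 0.75
Weighted average = (0.53·34.2 + 0.81·48.5 + 0.75·89.0) / (0.53 + 0.81 + 0.75)
  = 124.1610 / 2.0900 = 59.407

59.407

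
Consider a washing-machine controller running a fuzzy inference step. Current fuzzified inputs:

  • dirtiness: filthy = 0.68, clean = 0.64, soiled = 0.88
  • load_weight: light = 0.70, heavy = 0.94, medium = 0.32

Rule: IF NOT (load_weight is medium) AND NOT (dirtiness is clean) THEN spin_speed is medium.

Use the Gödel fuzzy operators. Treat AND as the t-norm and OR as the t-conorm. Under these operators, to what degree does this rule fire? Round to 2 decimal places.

0.36

firing strength: ¬medium=1−0.32=0.68, ¬clean=1−0.64=0.36; AND[min(a, b)] → w = 0.36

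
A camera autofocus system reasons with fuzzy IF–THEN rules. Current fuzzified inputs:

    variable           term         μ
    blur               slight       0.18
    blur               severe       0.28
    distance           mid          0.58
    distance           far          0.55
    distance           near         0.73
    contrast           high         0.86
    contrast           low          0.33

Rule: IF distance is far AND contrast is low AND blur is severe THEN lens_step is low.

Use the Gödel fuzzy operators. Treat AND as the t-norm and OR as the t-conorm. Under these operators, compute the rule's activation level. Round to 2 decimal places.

0.28

firing strength: far=0.55, low=0.33, severe=0.28; AND[min(a, b)] → w = 0.28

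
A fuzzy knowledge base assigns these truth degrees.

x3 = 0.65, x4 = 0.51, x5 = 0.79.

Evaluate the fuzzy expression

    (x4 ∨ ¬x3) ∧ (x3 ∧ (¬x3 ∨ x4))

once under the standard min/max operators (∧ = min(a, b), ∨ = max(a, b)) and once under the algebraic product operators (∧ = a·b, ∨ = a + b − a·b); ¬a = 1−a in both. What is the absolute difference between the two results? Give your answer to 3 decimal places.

Under standard min/max:
  ¬x3 = 1 − 0.65 = 0.35
  x4 ∨ ¬x3 = max(a, b) on (0.51, 0.35) = 0.51
  ¬x3 = 1 − 0.65 = 0.35
  ¬x3 ∨ x4 = max(a, b) on (0.35, 0.51) = 0.51
  x3 ∧ (¬x3 ∨ x4) = min(a, b) on (0.65, 0.51) = 0.51
  (x4 ∨ ¬x3) ∧ (x3 ∧ (¬x3 ∨ x4)) = min(a, b) on (0.51, 0.51) = 0.51
  → value = 0.5100
Under algebraic product:
  ¬x3 = 1 − 0.6500 = 0.3500
  x4 ∨ ¬x3 = a + b − a·b on (0.5100, 0.3500) = 0.6815
  ¬x3 = 1 − 0.6500 = 0.3500
  ¬x3 ∨ x4 = a + b − a·b on (0.3500, 0.5100) = 0.6815
  x3 ∧ (¬x3 ∨ x4) = a·b on (0.6500, 0.6815) = 0.4430
  (x4 ∨ ¬x3) ∧ (x3 ∧ (¬x3 ∨ x4)) = a·b on (0.6815, 0.4430) = 0.3019
  → value = 0.3019
|0.5100 − 0.3019| = 0.208

0.208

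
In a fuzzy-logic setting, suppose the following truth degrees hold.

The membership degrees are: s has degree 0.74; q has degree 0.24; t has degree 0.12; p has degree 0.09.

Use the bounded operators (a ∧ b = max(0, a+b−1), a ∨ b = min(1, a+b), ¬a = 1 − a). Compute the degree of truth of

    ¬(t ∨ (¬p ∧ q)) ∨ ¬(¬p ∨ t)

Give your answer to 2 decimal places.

¬p = 1 − 0.09 = 0.91
¬p ∧ q = max(0, a+b−1) on (0.91, 0.24) = 0.15
t ∨ (¬p ∧ q) = min(1, a+b) on (0.12, 0.15) = 0.27
¬(t ∨ (¬p ∧ q)) = 1 − 0.27 = 0.73
¬p = 1 − 0.09 = 0.91
¬p ∨ t = min(1, a+b) on (0.91, 0.12) = 1.00
¬(¬p ∨ t) = 1 − 1.00 = 0.00
¬(t ∨ (¬p ∧ q)) ∨ ¬(¬p ∨ t) = min(1, a+b) on (0.73, 0.00) = 0.73

0.73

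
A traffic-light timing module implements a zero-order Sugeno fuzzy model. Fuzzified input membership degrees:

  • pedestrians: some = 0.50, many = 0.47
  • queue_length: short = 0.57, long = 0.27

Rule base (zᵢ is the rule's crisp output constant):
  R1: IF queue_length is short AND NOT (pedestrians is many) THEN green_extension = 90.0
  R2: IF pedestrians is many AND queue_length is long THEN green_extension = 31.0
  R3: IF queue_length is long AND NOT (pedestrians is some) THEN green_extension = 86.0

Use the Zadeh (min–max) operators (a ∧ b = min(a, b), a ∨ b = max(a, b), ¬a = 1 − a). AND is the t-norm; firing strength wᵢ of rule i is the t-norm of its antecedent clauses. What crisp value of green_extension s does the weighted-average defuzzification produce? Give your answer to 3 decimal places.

74.103

R1 (z=90.0): short=0.57, ¬many=1−0.47=0.53; AND[min(a, b)] → w = 0.53
R2 (z=31.0): many=0.47, long=0.27; AND[min(a, b)] → w = 0.27
R3 (z=86.0): long=0.27, ¬some=1−0.50=0.50; AND[min(a, b)] → w = 0.27
Weighted average = (0.53·90.0 + 0.27·31.0 + 0.27·86.0) / (0.53 + 0.27 + 0.27)
  = 79.2900 / 1.0700 = 74.103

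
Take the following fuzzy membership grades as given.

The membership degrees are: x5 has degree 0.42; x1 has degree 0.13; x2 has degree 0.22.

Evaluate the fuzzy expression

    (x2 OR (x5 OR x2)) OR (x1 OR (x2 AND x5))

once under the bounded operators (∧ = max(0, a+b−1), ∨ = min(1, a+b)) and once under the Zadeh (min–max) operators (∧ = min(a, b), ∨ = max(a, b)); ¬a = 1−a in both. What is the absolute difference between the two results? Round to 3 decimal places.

0.570

Under bounded:
  x5 OR x2 = min(1, a+b) on (0.42, 0.22) = 0.64
  x2 OR (x5 OR x2) = min(1, a+b) on (0.22, 0.64) = 0.86
  x2 AND x5 = max(0, a+b−1) on (0.22, 0.42) = 0.00
  x1 OR (x2 AND x5) = min(1, a+b) on (0.13, 0.00) = 0.13
  (x2 OR (x5 OR x2)) OR (x1 OR (x2 AND x5)) = min(1, a+b) on (0.86, 0.13) = 0.99
  → value = 0.9900
Under Zadeh (min–max):
  x5 OR x2 = max(a, b) on (0.42, 0.22) = 0.42
  x2 OR (x5 OR x2) = max(a, b) on (0.22, 0.42) = 0.42
  x2 AND x5 = min(a, b) on (0.22, 0.42) = 0.22
  x1 OR (x2 AND x5) = max(a, b) on (0.13, 0.22) = 0.22
  (x2 OR (x5 OR x2)) OR (x1 OR (x2 AND x5)) = max(a, b) on (0.42, 0.22) = 0.42
  → value = 0.4200
|0.9900 − 0.4200| = 0.570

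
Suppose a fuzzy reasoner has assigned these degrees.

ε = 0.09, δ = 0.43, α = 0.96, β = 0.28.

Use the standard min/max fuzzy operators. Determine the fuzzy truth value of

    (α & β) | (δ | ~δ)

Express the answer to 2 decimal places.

0.57

α & β = min(a, b) on (0.96, 0.28) = 0.28
~δ = 1 − 0.43 = 0.57
δ | ~δ = max(a, b) on (0.43, 0.57) = 0.57
(α & β) | (δ | ~δ) = max(a, b) on (0.28, 0.57) = 0.57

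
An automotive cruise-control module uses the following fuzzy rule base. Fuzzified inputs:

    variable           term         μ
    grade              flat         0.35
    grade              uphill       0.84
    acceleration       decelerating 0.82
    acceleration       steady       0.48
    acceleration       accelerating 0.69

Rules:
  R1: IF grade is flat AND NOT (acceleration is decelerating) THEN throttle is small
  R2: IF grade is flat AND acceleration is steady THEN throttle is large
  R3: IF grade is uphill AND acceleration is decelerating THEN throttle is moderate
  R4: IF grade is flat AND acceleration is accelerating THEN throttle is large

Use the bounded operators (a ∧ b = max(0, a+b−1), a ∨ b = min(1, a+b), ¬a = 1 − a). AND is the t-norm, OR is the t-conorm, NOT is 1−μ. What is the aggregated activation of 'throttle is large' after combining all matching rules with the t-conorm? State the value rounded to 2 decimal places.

R1: flat=0.35, ¬decelerating=1−0.82=0.18; AND[max(0, a+b−1)] → w = 0.00
R2: flat=0.35, steady=0.48; AND[max(0, a+b−1)] → w = 0.00
R3: uphill=0.84, decelerating=0.82; AND[max(0, a+b−1)] → w = 0.66
R4: flat=0.35, accelerating=0.69; AND[max(0, a+b−1)] → w = 0.04
Rules with consequent 'large': {R2, R4} → strengths 0.00, 0.04
Aggregate via t-conorm [min(1, a+b)]: 0.04

0.04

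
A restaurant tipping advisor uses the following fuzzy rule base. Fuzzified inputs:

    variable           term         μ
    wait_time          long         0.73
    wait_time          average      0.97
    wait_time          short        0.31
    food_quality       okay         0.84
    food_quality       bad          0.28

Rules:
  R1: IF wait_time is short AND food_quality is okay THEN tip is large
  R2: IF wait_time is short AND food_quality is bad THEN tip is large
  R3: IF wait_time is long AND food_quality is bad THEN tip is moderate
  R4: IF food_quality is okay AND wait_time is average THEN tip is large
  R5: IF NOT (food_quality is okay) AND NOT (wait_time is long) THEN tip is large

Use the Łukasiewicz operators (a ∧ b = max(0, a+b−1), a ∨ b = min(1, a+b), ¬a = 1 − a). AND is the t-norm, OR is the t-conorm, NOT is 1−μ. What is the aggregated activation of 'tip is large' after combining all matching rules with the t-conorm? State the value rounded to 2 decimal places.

0.96

R1: short=0.31, okay=0.84; AND[max(0, a+b−1)] → w = 0.15
R2: short=0.31, bad=0.28; AND[max(0, a+b−1)] → w = 0.00
R3: long=0.73, bad=0.28; AND[max(0, a+b−1)] → w = 0.01
R4: okay=0.84, average=0.97; AND[max(0, a+b−1)] → w = 0.81
R5: ¬okay=1−0.84=0.16, ¬long=1−0.73=0.27; AND[max(0, a+b−1)] → w = 0.00
Rules with consequent 'large': {R1, R2, R4, R5} → strengths 0.15, 0.00, 0.81, 0.00
Aggregate via t-conorm [min(1, a+b)]: 0.96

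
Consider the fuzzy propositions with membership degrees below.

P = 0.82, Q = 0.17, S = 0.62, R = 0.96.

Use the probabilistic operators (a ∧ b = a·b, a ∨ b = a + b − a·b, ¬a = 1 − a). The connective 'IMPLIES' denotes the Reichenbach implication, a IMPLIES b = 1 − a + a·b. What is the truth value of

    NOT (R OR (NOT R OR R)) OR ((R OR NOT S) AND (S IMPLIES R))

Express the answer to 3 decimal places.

NOT R = 1 − 0.9600 = 0.0400
NOT R OR R = a + b − a·b on (0.0400, 0.9600) = 0.9616
R OR (NOT R OR R) = a + b − a·b on (0.9600, 0.9616) = 0.9985
NOT (R OR (NOT R OR R)) = 1 − 0.9985 = 0.0015
NOT S = 1 − 0.6200 = 0.3800
R OR NOT S = a + b − a·b on (0.9600, 0.3800) = 0.9752
S IMPLIES R  [Reichenbach: 1 − a + a·b] with a=0.6200, b=0.9600 → 0.9752
(R OR NOT S) AND (S IMPLIES R) = a·b on (0.9752, 0.9752) = 0.9510
NOT (R OR (NOT R OR R)) OR ((R OR NOT S) AND (S IMPLIES R)) = a + b − a·b on (0.0015, 0.9510) = 0.9511

0.951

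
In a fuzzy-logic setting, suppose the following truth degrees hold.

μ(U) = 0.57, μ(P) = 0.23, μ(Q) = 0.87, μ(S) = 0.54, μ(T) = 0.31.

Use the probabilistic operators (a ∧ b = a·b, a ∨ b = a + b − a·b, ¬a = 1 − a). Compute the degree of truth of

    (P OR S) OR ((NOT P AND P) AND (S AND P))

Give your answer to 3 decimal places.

P OR S = a + b − a·b on (0.2300, 0.5400) = 0.6458
NOT P = 1 − 0.2300 = 0.7700
NOT P AND P = a·b on (0.7700, 0.2300) = 0.1771
S AND P = a·b on (0.5400, 0.2300) = 0.1242
(NOT P AND P) AND (S AND P) = a·b on (0.1771, 0.1242) = 0.0220
(P OR S) OR ((NOT P AND P) AND (S AND P)) = a + b − a·b on (0.6458, 0.0220) = 0.6536

0.654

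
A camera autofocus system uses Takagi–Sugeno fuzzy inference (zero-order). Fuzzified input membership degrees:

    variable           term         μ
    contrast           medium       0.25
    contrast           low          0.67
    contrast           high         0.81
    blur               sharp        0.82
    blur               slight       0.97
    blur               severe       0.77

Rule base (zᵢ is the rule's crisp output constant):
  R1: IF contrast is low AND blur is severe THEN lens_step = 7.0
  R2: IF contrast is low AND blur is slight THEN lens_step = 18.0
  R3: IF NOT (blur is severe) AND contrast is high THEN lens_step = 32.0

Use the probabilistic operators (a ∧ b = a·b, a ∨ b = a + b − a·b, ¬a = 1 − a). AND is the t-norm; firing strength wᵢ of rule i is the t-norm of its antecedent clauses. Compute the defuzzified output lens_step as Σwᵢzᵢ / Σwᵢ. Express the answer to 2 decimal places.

15.73

R1 (z=7.0): low=0.67, severe=0.77; AND[a·b] → w = 0.5159
R2 (z=18.0): low=0.67, slight=0.97; AND[a·b] → w = 0.6499
R3 (z=32.0): ¬severe=1−0.77=0.23, high=0.81; AND[a·b] → w = 0.1863
Weighted average = (0.5159·7.0 + 0.6499·18.0 + 0.1863·32.0) / (0.5159 + 0.6499 + 0.1863)
  = 21.2711 / 1.3521 = 15.73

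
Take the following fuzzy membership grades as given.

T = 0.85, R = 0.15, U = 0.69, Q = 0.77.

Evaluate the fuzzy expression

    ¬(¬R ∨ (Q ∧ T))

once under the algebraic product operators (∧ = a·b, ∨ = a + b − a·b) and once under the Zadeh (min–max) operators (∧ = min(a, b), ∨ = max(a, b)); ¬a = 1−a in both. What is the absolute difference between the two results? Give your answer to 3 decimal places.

Under algebraic product:
  ¬R = 1 − 0.1500 = 0.8500
  Q ∧ T = a·b on (0.7700, 0.8500) = 0.6545
  ¬R ∨ (Q ∧ T) = a + b − a·b on (0.8500, 0.6545) = 0.9482
  ¬(¬R ∨ (Q ∧ T)) = 1 − 0.9482 = 0.0518
  → value = 0.0518
Under Zadeh (min–max):
  ¬R = 1 − 0.15 = 0.85
  Q ∧ T = min(a, b) on (0.77, 0.85) = 0.77
  ¬R ∨ (Q ∧ T) = max(a, b) on (0.85, 0.77) = 0.85
  ¬(¬R ∨ (Q ∧ T)) = 1 − 0.85 = 0.15
  → value = 0.1500
|0.0518 − 0.1500| = 0.098

0.098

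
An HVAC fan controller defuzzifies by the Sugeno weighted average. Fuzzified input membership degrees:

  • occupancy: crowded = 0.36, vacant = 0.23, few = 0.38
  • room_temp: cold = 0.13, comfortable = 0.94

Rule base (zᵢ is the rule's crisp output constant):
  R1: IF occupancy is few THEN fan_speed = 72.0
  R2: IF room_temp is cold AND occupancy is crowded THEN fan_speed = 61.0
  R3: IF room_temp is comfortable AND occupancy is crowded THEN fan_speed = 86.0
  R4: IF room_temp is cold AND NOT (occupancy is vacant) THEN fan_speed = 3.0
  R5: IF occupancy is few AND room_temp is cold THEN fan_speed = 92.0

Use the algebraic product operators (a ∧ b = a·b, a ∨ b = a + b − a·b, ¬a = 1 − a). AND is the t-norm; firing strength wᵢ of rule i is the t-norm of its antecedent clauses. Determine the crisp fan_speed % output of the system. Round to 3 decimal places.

70.146

R1 (z=72.0): few=0.38 → w = 0.3800
R2 (z=61.0): cold=0.13, crowded=0.36; AND[a·b] → w = 0.0468
R3 (z=86.0): comfortable=0.94, crowded=0.36; AND[a·b] → w = 0.3384
R4 (z=3.0): cold=0.13, ¬vacant=1−0.23=0.77; AND[a·b] → w = 0.1001
R5 (z=92.0): few=0.38, cold=0.13; AND[a·b] → w = 0.0494
Weighted average = (0.3800·72.0 + 0.0468·61.0 + 0.3384·86.0 + 0.1001·3.0 + 0.0494·92.0) / (0.3800 + 0.0468 + 0.3384 + 0.1001 + 0.0494)
  = 64.1623 / 0.9147 = 70.146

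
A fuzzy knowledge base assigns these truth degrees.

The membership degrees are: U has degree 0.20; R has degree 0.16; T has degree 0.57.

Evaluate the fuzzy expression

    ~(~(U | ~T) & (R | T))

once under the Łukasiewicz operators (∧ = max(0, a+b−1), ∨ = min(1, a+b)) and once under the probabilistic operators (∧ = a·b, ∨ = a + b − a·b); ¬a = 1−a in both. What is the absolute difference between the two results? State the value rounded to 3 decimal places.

0.191

Under Łukasiewicz:
  ~T = 1 − 0.57 = 0.43
  U | ~T = min(1, a+b) on (0.20, 0.43) = 0.63
  ~(U | ~T) = 1 − 0.63 = 0.37
  R | T = min(1, a+b) on (0.16, 0.57) = 0.73
  ~(U | ~T) & (R | T) = max(0, a+b−1) on (0.37, 0.73) = 0.10
  ~(~(U | ~T) & (R | T)) = 1 − 0.10 = 0.90
  → value = 0.9000
Under probabilistic:
  ~T = 1 − 0.5700 = 0.4300
  U | ~T = a + b − a·b on (0.2000, 0.4300) = 0.5440
  ~(U | ~T) = 1 − 0.5440 = 0.4560
  R | T = a + b − a·b on (0.1600, 0.5700) = 0.6388
  ~(U | ~T) & (R | T) = a·b on (0.4560, 0.6388) = 0.2913
  ~(~(U | ~T) & (R | T)) = 1 − 0.2913 = 0.7087
  → value = 0.7087
|0.9000 − 0.7087| = 0.191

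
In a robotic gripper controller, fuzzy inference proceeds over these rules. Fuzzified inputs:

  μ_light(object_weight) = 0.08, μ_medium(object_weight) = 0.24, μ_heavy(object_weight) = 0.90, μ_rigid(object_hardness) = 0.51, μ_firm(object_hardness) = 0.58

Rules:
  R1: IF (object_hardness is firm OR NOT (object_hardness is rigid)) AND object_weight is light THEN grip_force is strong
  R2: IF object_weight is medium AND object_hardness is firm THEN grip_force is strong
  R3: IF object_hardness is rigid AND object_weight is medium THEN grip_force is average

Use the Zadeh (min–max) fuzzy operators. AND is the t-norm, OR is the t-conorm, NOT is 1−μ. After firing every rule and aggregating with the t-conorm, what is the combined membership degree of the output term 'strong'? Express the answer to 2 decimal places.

0.24

R1: (firm=0.58 OR ¬rigid=1−0.51=0.49) = 0.58; AND[min(a, b)] with light=0.08 → w = 0.08
R2: medium=0.24, firm=0.58; AND[min(a, b)] → w = 0.24
R3: rigid=0.51, medium=0.24; AND[min(a, b)] → w = 0.24
Rules with consequent 'strong': {R1, R2} → strengths 0.08, 0.24
Aggregate via t-conorm [max(a, b)]: 0.24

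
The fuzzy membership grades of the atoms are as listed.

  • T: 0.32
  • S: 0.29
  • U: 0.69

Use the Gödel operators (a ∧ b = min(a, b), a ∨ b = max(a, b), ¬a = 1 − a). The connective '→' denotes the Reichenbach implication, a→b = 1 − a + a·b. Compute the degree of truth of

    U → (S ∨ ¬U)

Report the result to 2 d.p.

¬U = 1 − 0.69 = 0.31
S ∨ ¬U = max(a, b) on (0.29, 0.31) = 0.31
U → (S ∨ ¬U)  [Reichenbach: 1 − a + a·b] with a=0.69, b=0.31 → 0.52

0.52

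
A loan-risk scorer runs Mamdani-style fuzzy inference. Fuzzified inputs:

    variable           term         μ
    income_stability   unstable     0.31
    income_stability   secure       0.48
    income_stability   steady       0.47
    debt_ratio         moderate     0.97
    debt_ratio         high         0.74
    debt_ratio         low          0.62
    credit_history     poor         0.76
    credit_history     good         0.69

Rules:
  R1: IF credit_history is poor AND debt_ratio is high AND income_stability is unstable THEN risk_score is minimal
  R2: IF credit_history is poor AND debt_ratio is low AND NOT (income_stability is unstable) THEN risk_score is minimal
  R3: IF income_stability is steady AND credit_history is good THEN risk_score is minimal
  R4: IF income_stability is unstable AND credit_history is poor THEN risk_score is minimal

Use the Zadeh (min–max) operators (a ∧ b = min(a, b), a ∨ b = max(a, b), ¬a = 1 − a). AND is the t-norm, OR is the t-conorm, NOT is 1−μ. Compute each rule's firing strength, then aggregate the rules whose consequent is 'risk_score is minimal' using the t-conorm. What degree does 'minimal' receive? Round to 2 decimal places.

R1: poor=0.76, high=0.74, unstable=0.31; AND[min(a, b)] → w = 0.31
R2: poor=0.76, low=0.62, ¬unstable=1−0.31=0.69; AND[min(a, b)] → w = 0.62
R3: steady=0.47, good=0.69; AND[min(a, b)] → w = 0.47
R4: unstable=0.31, poor=0.76; AND[min(a, b)] → w = 0.31
Rules with consequent 'minimal': {R1, R2, R3, R4} → strengths 0.31, 0.62, 0.47, 0.31
Aggregate via t-conorm [max(a, b)]: 0.62

0.62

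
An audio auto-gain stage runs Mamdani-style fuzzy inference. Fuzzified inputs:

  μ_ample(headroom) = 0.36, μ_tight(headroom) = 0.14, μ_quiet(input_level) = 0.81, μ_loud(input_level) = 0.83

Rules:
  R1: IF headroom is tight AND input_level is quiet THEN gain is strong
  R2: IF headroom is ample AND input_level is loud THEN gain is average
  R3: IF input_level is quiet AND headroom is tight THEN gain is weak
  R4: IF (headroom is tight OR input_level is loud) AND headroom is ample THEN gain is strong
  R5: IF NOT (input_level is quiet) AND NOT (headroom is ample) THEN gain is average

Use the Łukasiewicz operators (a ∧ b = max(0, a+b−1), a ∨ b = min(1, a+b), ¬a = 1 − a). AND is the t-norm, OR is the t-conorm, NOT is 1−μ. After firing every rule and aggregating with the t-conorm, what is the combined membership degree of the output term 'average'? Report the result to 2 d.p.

R1: tight=0.14, quiet=0.81; AND[max(0, a+b−1)] → w = 0.00
R2: ample=0.36, loud=0.83; AND[max(0, a+b−1)] → w = 0.19
R3: quiet=0.81, tight=0.14; AND[max(0, a+b−1)] → w = 0.00
R4: (tight=0.14 OR loud=0.83) = 0.97; AND[max(0, a+b−1)] with ample=0.36 → w = 0.33
R5: ¬quiet=1−0.81=0.19, ¬ample=1−0.36=0.64; AND[max(0, a+b−1)] → w = 0.00
Rules with consequent 'average': {R2, R5} → strengths 0.19, 0.00
Aggregate via t-conorm [min(1, a+b)]: 0.19

0.19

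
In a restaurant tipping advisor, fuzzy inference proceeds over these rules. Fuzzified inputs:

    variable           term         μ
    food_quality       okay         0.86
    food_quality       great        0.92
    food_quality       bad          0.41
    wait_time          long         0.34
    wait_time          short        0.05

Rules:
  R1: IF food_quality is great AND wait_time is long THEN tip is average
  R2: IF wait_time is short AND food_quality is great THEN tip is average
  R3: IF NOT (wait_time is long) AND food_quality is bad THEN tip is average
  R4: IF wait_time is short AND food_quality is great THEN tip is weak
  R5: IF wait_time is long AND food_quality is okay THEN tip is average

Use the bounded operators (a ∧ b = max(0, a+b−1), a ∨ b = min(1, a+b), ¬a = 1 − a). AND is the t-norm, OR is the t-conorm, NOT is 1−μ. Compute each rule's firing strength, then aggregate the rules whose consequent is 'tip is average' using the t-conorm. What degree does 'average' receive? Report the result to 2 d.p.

R1: great=0.92, long=0.34; AND[max(0, a+b−1)] → w = 0.26
R2: short=0.05, great=0.92; AND[max(0, a+b−1)] → w = 0.00
R3: ¬long=1−0.34=0.66, bad=0.41; AND[max(0, a+b−1)] → w = 0.07
R4: short=0.05, great=0.92; AND[max(0, a+b−1)] → w = 0.00
R5: long=0.34, okay=0.86; AND[max(0, a+b−1)] → w = 0.20
Rules with consequent 'average': {R1, R2, R3, R5} → strengths 0.26, 0.00, 0.07, 0.20
Aggregate via t-conorm [min(1, a+b)]: 0.53

0.53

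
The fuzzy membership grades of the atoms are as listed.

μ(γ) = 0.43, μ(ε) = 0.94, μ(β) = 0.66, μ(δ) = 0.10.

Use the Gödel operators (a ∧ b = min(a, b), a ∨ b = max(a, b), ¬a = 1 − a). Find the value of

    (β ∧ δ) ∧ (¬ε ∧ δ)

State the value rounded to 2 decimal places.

β ∧ δ = min(a, b) on (0.66, 0.10) = 0.10
¬ε = 1 − 0.94 = 0.06
¬ε ∧ δ = min(a, b) on (0.06, 0.10) = 0.06
(β ∧ δ) ∧ (¬ε ∧ δ) = min(a, b) on (0.10, 0.06) = 0.06

0.06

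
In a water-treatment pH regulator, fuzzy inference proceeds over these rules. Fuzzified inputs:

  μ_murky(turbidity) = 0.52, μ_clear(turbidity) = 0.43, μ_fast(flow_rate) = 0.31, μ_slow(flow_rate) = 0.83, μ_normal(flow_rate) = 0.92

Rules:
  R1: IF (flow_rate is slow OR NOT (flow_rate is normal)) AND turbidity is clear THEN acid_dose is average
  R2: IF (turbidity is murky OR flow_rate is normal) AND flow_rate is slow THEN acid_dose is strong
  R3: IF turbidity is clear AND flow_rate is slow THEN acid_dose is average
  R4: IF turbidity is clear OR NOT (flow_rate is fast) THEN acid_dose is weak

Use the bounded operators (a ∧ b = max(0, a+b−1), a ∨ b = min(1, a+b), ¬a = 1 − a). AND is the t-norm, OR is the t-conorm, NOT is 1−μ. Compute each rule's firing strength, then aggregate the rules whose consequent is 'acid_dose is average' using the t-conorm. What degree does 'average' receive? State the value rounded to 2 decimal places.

R1: (slow=0.83 OR ¬normal=1−0.92=0.08) = 0.91; AND[max(0, a+b−1)] with clear=0.43 → w = 0.34
R2: (murky=0.52 OR normal=0.92) = 1.00; AND[max(0, a+b−1)] with slow=0.83 → w = 0.83
R3: clear=0.43, slow=0.83; AND[max(0, a+b−1)] → w = 0.26
R4: clear=0.43, ¬fast=1−0.31=0.69; OR[min(1, a+b)] → w = 1.00
Rules with consequent 'average': {R1, R3} → strengths 0.34, 0.26
Aggregate via t-conorm [min(1, a+b)]: 0.60

0.60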